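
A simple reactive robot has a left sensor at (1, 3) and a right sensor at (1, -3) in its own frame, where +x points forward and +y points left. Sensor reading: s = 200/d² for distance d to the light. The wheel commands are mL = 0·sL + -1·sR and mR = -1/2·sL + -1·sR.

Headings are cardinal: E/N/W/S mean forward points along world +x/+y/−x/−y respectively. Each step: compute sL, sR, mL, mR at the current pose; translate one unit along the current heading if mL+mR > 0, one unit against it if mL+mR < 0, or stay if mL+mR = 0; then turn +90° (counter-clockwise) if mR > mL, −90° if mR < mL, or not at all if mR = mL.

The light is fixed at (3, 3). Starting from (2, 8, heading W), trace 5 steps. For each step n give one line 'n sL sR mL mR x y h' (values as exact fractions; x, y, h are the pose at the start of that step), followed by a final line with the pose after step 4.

0 25 50/17 -50/17 -525/34 2 8 W
1 40/9 40/9 -40/9 -20/3 3 8 N
2 4 100 -100 -102 3 7 E
3 200/13 8 -8 -204/13 2 7 S
4 25 50/17 -50/17 -525/34 2 8 W
final 3 8 N

n=0: pose=(2,8,W); sL=25, sR=50/17; mL=-50/17, mR=-525/34; mL+mR=-625/34 → advance -1; mR−mL=-25/2 → turn -1·90°
n=1: pose=(3,8,N); sL=40/9, sR=40/9; mL=-40/9, mR=-20/3; mL+mR=-100/9 → advance -1; mR−mL=-20/9 → turn -1·90°
n=2: pose=(3,7,E); sL=4, sR=100; mL=-100, mR=-102; mL+mR=-202 → advance -1; mR−mL=-2 → turn -1·90°
n=3: pose=(2,7,S); sL=200/13, sR=8; mL=-8, mR=-204/13; mL+mR=-308/13 → advance -1; mR−mL=-100/13 → turn -1·90°
n=4: pose=(2,8,W); sL=25, sR=50/17; mL=-50/17, mR=-525/34; mL+mR=-625/34 → advance -1; mR−mL=-25/2 → turn -1·90°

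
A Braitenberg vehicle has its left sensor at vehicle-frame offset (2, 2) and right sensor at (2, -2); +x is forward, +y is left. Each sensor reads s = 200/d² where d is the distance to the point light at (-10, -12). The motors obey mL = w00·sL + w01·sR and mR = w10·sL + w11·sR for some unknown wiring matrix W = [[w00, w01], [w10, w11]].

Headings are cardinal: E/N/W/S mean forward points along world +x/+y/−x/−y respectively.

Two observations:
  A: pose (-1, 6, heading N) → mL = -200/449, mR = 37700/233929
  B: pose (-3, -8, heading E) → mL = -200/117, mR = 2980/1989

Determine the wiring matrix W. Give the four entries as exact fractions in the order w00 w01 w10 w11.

-1 0 -1/2 1

obs A: pose=(-1,6,N) → sL=200/449, sR=200/521, mL=-200/449, mR=37700/233929
obs B: pose=(-3,-8,E) → sL=200/117, sR=40/17, mL=-200/117, mR=2980/1989
sensor matrix S = [[200/449, 200/521], [200/117, 40/17]]; det S = 182336000/465284781
solve [mL_A; mL_B] = S·[w00; w01] and [mR_A; mR_B] = S·[w10; w11]:
  w00 = -1, w01 = 0, w10 = -1/2, w11 = 1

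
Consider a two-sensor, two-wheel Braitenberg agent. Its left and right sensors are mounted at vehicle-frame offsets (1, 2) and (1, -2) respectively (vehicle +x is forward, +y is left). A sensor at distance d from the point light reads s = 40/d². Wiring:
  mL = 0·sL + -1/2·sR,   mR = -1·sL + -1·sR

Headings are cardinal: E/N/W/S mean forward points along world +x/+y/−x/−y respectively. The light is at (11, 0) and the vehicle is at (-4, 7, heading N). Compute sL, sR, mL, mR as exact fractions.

left sensor world pos  = (-6, 8); dL² = 353
right sensor world pos = (-2, 8); dR² = 233
sL = 40/353 = 40/353
sR = 40/233 = 40/233
mL = 0·sL + -1/2·sR = -20/233
mR = -1·sL + -1·sR = -23440/82249

40/353 40/233 -20/233 -23440/82249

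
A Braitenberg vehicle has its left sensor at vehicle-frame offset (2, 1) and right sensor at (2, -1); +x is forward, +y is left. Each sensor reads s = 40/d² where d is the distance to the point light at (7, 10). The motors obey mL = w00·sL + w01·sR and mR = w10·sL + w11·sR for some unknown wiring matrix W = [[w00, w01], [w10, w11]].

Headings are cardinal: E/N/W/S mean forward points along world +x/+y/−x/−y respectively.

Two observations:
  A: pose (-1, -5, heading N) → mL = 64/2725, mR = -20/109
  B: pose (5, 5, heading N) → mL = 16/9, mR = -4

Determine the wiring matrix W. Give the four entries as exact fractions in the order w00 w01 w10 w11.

-1 1 0 -1

obs A: pose=(-1,-5,N) → sL=4/25, sR=20/109, mL=64/2725, mR=-20/109
obs B: pose=(5,5,N) → sL=20/9, sR=4, mL=16/9, mR=-4
sensor matrix S = [[4/25, 20/109], [20/9, 4]]; det S = 5696/24525
solve [mL_A; mL_B] = S·[w00; w01] and [mR_A; mR_B] = S·[w10; w11]:
  w00 = -1, w01 = 1, w10 = 0, w11 = -1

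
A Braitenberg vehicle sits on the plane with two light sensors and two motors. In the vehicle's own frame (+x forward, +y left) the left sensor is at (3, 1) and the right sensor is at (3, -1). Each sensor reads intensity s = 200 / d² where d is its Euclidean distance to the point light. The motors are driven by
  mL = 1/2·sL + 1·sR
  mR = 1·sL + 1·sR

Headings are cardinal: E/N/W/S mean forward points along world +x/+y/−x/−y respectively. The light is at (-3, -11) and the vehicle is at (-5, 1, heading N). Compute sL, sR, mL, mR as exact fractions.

left sensor world pos  = (-6, 4); dL² = 234
right sensor world pos = (-4, 4); dR² = 226
sL = 200/234 = 100/117
sR = 200/226 = 100/113
mL = 1/2·sL + 1·sR = 17350/13221
mR = 1·sL + 1·sR = 23000/13221

100/117 100/113 17350/13221 23000/13221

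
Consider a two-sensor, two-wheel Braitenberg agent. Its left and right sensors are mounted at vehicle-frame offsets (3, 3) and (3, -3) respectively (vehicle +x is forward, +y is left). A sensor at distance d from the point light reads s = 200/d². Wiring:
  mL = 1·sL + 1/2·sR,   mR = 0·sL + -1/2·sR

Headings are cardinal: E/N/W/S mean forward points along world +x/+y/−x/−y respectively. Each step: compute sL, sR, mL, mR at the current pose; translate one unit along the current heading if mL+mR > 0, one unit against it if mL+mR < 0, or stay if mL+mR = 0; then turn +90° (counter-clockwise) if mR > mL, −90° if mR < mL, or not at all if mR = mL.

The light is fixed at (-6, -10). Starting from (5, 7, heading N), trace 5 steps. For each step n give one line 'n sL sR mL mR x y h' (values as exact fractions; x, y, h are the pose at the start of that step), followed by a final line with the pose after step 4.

0 25/58 50/149 5175/8642 -25/149 5 7 N
1 200/637 200/421 147900/268177 -100/421 5 8 E
2 4/9 100/153 118/153 -50/153 6 8 S
3 200/277 200/481 123900/133237 -100/481 6 7 W
4 25/58 50/149 5175/8642 -25/149 5 7 N
final 5 8 E

n=0: pose=(5,7,N); sL=25/58, sR=50/149; mL=5175/8642, mR=-25/149; mL+mR=25/58 → advance +1; mR−mL=-6625/8642 → turn -1·90°
n=1: pose=(5,8,E); sL=200/637, sR=200/421; mL=147900/268177, mR=-100/421; mL+mR=200/637 → advance +1; mR−mL=-211600/268177 → turn -1·90°
n=2: pose=(6,8,S); sL=4/9, sR=100/153; mL=118/153, mR=-50/153; mL+mR=4/9 → advance +1; mR−mL=-56/51 → turn -1·90°
n=3: pose=(6,7,W); sL=200/277, sR=200/481; mL=123900/133237, mR=-100/481; mL+mR=200/277 → advance +1; mR−mL=-151600/133237 → turn -1·90°
n=4: pose=(5,7,N); sL=25/58, sR=50/149; mL=5175/8642, mR=-25/149; mL+mR=25/58 → advance +1; mR−mL=-6625/8642 → turn -1·90°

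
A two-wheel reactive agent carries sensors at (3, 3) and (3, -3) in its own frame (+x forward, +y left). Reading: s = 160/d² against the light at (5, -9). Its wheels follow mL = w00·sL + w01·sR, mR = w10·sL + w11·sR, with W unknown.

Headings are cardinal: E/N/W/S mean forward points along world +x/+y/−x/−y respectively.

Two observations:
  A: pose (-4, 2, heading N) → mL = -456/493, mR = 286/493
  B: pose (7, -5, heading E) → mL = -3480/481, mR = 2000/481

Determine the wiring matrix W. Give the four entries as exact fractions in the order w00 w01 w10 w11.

obs A: pose=(-4,2,N) → sL=8/17, sR=20/29, mL=-456/493, mR=286/493
obs B: pose=(7,-5,E) → sL=80/37, sR=80/13, mL=-3480/481, mR=2000/481
sensor matrix S = [[8/17, 20/29], [80/37, 80/13]]; det S = 333120/237133
solve [mL_A; mL_B] = S·[w00; w01] and [mR_A; mR_B] = S·[w10; w11]:
  w00 = -1/2, w01 = -1, w10 = 1/2, w11 = 1/2

-1/2 -1 1/2 1/2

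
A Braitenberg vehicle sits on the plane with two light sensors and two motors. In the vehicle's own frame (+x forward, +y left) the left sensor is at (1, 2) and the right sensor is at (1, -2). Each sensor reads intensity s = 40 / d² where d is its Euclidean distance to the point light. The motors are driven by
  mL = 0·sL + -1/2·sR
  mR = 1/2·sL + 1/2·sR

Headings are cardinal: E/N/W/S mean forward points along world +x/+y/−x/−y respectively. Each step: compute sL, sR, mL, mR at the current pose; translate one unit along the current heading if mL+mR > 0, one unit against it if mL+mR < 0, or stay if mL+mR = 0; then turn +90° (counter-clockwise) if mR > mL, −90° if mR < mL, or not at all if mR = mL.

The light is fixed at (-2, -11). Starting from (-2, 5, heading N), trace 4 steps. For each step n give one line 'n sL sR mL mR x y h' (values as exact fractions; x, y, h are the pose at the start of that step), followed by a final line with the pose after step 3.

0 40/293 40/293 -20/293 40/293 -2 5 N
1 20/113 20/181 -10/181 2940/20453 -2 6 W
2 40/257 8/53 -4/53 2088/13621 -3 6 S
3 10/81 10/49 -5/49 650/3969 -3 5 E
final -2 5 N

n=0: pose=(-2,5,N); sL=40/293, sR=40/293; mL=-20/293, mR=40/293; mL+mR=20/293 → advance +1; mR−mL=60/293 → turn +1·90°
n=1: pose=(-2,6,W); sL=20/113, sR=20/181; mL=-10/181, mR=2940/20453; mL+mR=10/113 → advance +1; mR−mL=4070/20453 → turn +1·90°
n=2: pose=(-3,6,S); sL=40/257, sR=8/53; mL=-4/53, mR=2088/13621; mL+mR=20/257 → advance +1; mR−mL=3116/13621 → turn +1·90°
n=3: pose=(-3,5,E); sL=10/81, sR=10/49; mL=-5/49, mR=650/3969; mL+mR=5/81 → advance +1; mR−mL=1055/3969 → turn +1·90°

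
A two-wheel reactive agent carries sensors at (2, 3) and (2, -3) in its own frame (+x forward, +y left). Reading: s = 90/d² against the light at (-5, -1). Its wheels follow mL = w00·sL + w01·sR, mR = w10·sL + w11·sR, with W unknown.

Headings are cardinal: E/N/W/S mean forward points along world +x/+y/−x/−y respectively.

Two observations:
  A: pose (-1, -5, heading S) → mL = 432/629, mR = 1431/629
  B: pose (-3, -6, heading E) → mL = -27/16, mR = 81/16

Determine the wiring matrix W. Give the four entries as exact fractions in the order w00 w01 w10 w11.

-1/2 1/2 1 1/2

obs A: pose=(-1,-5,S) → sL=18/17, sR=90/37, mL=432/629, mR=1431/629
obs B: pose=(-3,-6,E) → sL=9/2, sR=9/8, mL=-27/16, mR=81/16
sensor matrix S = [[18/17, 90/37], [9/2, 9/8]]; det S = -24543/2516
solve [mL_A; mL_B] = S·[w00; w01] and [mR_A; mR_B] = S·[w10; w11]:
  w00 = -1/2, w01 = 1/2, w10 = 1, w11 = 1/2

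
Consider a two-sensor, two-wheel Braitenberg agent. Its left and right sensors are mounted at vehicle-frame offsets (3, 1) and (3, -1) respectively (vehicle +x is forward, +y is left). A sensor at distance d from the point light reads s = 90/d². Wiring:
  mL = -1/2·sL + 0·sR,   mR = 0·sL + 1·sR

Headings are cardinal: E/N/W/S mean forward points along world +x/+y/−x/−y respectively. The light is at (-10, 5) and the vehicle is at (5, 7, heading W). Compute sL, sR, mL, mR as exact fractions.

18/29 10/17 -9/29 10/17

left sensor world pos  = (2, 6); dL² = 145
right sensor world pos = (2, 8); dR² = 153
sL = 90/145 = 18/29
sR = 90/153 = 10/17
mL = -1/2·sL + 0·sR = -9/29
mR = 0·sL + 1·sR = 10/17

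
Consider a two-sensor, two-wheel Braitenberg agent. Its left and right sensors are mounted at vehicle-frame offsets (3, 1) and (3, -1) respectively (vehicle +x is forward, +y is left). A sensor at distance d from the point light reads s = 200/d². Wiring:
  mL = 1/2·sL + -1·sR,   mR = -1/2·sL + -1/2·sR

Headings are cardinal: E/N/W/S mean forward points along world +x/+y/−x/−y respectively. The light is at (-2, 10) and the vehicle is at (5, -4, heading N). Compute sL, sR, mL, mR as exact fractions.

200/157 40/37 -2580/5809 -6840/5809

left sensor world pos  = (4, -1); dL² = 157
right sensor world pos = (6, -1); dR² = 185
sL = 200/157 = 200/157
sR = 200/185 = 40/37
mL = 1/2·sL + -1·sR = -2580/5809
mR = -1/2·sL + -1/2·sR = -6840/5809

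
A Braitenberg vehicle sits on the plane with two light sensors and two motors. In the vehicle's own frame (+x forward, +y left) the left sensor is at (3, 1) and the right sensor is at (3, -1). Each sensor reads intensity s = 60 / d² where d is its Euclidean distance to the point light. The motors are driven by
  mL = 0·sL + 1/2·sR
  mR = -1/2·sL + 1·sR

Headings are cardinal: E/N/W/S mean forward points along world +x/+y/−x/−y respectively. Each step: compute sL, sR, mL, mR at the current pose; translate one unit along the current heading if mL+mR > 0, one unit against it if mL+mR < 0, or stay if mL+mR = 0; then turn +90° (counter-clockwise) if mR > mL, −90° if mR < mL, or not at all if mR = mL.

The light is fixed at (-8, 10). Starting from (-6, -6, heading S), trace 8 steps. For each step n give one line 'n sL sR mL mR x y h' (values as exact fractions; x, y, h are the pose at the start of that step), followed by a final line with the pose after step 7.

n=0: pose=(-6,-6,S); sL=6/37, sR=30/181; mL=15/181, mR=567/6697; mL+mR=1122/6697 → advance +1; mR−mL=12/6697 → turn +1·90°
n=1: pose=(-6,-7,E); sL=60/281, sR=60/349; mL=30/349, mR=6390/98069; mL+mR=14820/98069 → advance +1; mR−mL=-2040/98069 → turn -1·90°
n=2: pose=(-5,-7,S); sL=15/104, sR=15/101; mL=15/202, mR=1605/21008; mL+mR=3165/21008 → advance +1; mR−mL=45/21008 → turn +1·90°
n=3: pose=(-5,-8,E); sL=12/65, sR=60/397; mL=30/397, mR=1518/25805; mL+mR=3468/25805 → advance +1; mR−mL=-432/25805 → turn -1·90°
n=4: pose=(-4,-8,S); sL=30/233, sR=2/15; mL=1/15, mR=241/3495; mL+mR=158/1165 → advance +1; mR−mL=8/3495 → turn +1·90°
n=5: pose=(-4,-9,E); sL=60/373, sR=60/449; mL=30/449, mR=8910/167477; mL+mR=20100/167477 → advance +1; mR−mL=-2280/167477 → turn -1·90°
n=6: pose=(-3,-9,S); sL=3/26, sR=3/25; mL=3/50, mR=81/1300; mL+mR=159/1300 → advance +1; mR−mL=3/1300 → turn +1·90°
n=7: pose=(-3,-10,E); sL=12/85, sR=12/101; mL=6/101, mR=414/8585; mL+mR=924/8585 → advance +1; mR−mL=-96/8585 → turn -1·90°

0 6/37 30/181 15/181 567/6697 -6 -6 S
1 60/281 60/349 30/349 6390/98069 -6 -7 E
2 15/104 15/101 15/202 1605/21008 -5 -7 S
3 12/65 60/397 30/397 1518/25805 -5 -8 E
4 30/233 2/15 1/15 241/3495 -4 -8 S
5 60/373 60/449 30/449 8910/167477 -4 -9 E
6 3/26 3/25 3/50 81/1300 -3 -9 S
7 12/85 12/101 6/101 414/8585 -3 -10 E
final -2 -10 S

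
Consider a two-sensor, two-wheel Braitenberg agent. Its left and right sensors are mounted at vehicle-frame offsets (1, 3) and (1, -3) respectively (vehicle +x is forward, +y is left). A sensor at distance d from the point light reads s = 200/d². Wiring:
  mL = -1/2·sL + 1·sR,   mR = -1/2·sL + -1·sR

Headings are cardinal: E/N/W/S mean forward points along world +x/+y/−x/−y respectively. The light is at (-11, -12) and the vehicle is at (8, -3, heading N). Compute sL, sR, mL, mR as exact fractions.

left sensor world pos  = (5, -2); dL² = 356
right sensor world pos = (11, -2); dR² = 584
sL = 200/356 = 50/89
sR = 200/584 = 25/73
mL = -1/2·sL + 1·sR = 400/6497
mR = -1/2·sL + -1·sR = -4050/6497

50/89 25/73 400/6497 -4050/6497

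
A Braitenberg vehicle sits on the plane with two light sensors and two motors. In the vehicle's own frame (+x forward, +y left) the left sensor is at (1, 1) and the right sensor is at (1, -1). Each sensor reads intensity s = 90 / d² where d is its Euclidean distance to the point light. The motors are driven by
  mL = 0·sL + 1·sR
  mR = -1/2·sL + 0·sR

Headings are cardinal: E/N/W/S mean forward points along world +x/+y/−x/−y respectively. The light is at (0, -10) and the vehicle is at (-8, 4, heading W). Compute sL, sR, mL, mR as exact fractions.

left sensor world pos  = (-9, 3); dL² = 250
right sensor world pos = (-9, 5); dR² = 306
sL = 90/250 = 9/25
sR = 90/306 = 5/17
mL = 0·sL + 1·sR = 5/17
mR = -1/2·sL + 0·sR = -9/50

9/25 5/17 5/17 -9/50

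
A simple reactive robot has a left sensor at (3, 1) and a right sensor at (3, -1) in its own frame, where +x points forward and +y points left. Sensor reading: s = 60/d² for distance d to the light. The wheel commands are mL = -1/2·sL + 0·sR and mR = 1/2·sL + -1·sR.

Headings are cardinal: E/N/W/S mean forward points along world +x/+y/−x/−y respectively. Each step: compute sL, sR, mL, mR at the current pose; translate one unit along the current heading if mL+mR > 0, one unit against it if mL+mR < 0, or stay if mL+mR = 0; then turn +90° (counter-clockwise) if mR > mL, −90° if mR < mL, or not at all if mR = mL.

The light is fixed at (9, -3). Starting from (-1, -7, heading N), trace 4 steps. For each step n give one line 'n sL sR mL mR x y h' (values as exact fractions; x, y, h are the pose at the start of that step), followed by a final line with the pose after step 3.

0 30/61 30/41 -15/61 -1215/2501 -1 -7 N
1 12/13 12/17 -6/13 -54/221 -1 -8 E
2 15/37 15/26 -15/74 -180/481 -2 -8 N
3 60/89 60/113 -30/89 -1950/10057 -2 -9 E
final -3 -9 N

n=0: pose=(-1,-7,N); sL=30/61, sR=30/41; mL=-15/61, mR=-1215/2501; mL+mR=-30/41 → advance -1; mR−mL=-600/2501 → turn -1·90°
n=1: pose=(-1,-8,E); sL=12/13, sR=12/17; mL=-6/13, mR=-54/221; mL+mR=-12/17 → advance -1; mR−mL=48/221 → turn +1·90°
n=2: pose=(-2,-8,N); sL=15/37, sR=15/26; mL=-15/74, mR=-180/481; mL+mR=-15/26 → advance -1; mR−mL=-165/962 → turn -1·90°
n=3: pose=(-2,-9,E); sL=60/89, sR=60/113; mL=-30/89, mR=-1950/10057; mL+mR=-60/113 → advance -1; mR−mL=1440/10057 → turn +1·90°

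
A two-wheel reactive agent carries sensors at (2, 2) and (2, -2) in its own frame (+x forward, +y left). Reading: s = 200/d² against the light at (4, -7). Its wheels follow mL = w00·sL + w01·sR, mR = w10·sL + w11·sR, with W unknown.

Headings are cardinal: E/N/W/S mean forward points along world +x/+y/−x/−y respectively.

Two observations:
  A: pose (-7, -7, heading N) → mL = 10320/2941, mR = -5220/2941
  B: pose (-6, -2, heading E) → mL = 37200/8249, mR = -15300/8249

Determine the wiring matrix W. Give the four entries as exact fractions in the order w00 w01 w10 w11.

1 1 1/2 -1

obs A: pose=(-7,-7,N) → sL=200/173, sR=40/17, mL=10320/2941, mR=-5220/2941
obs B: pose=(-6,-2,E) → sL=200/113, sR=200/73, mL=37200/8249, mR=-15300/8249
sensor matrix S = [[200/173, 40/17], [200/113, 200/73]]; det S = -24192000/24260309
solve [mL_A; mL_B] = S·[w00; w01] and [mR_A; mR_B] = S·[w10; w11]:
  w00 = 1, w01 = 1, w10 = 1/2, w11 = -1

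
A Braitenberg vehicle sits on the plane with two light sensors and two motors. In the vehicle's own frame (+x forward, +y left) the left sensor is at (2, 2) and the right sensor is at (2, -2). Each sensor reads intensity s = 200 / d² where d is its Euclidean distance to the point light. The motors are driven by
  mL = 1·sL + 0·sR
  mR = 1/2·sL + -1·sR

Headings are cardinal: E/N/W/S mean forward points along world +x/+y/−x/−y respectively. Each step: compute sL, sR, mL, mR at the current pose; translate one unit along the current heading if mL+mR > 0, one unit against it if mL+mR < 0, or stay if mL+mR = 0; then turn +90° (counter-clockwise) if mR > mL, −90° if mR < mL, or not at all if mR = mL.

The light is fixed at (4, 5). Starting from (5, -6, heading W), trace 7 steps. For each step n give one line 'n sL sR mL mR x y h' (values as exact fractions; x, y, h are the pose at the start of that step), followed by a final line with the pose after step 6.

0 20/17 100/41 20/17 -1290/697 5 -6 W
1 200/81 200/97 200/81 -6500/7857 6 -6 N
2 5/2 5/4 5/2 0 6 -5 E
3 200/169 40/29 200/169 -3860/4901 7 -5 S
4 20/17 100/41 20/17 -1290/697 7 -6 W
5 40/17 200/117 40/17 -1060/1989 8 -6 N
6 2 10/9 2 -1/9 8 -5 E
final 9 -5 S

n=0: pose=(5,-6,W); sL=20/17, sR=100/41; mL=20/17, mR=-1290/697; mL+mR=-470/697 → advance -1; mR−mL=-2110/697 → turn -1·90°
n=1: pose=(6,-6,N); sL=200/81, sR=200/97; mL=200/81, mR=-6500/7857; mL+mR=4300/2619 → advance +1; mR−mL=-25900/7857 → turn -1·90°
n=2: pose=(6,-5,E); sL=5/2, sR=5/4; mL=5/2, mR=0; mL+mR=5/2 → advance +1; mR−mL=-5/2 → turn -1·90°
n=3: pose=(7,-5,S); sL=200/169, sR=40/29; mL=200/169, mR=-3860/4901; mL+mR=1940/4901 → advance +1; mR−mL=-9660/4901 → turn -1·90°
n=4: pose=(7,-6,W); sL=20/17, sR=100/41; mL=20/17, mR=-1290/697; mL+mR=-470/697 → advance -1; mR−mL=-2110/697 → turn -1·90°
n=5: pose=(8,-6,N); sL=40/17, sR=200/117; mL=40/17, mR=-1060/1989; mL+mR=3620/1989 → advance +1; mR−mL=-5740/1989 → turn -1·90°
n=6: pose=(8,-5,E); sL=2, sR=10/9; mL=2, mR=-1/9; mL+mR=17/9 → advance +1; mR−mL=-19/9 → turn -1·90°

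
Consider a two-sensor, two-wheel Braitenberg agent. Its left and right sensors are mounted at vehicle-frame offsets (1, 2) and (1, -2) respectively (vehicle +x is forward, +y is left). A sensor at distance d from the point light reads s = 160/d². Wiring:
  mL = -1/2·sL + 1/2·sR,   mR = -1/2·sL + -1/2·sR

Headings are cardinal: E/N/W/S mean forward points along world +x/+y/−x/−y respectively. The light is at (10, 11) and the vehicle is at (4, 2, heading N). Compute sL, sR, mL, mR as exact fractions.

5/4 2 3/8 -13/8

left sensor world pos  = (2, 3); dL² = 128
right sensor world pos = (6, 3); dR² = 80
sL = 160/128 = 5/4
sR = 160/80 = 2
mL = -1/2·sL + 1/2·sR = 3/8
mR = -1/2·sL + -1/2·sR = -13/8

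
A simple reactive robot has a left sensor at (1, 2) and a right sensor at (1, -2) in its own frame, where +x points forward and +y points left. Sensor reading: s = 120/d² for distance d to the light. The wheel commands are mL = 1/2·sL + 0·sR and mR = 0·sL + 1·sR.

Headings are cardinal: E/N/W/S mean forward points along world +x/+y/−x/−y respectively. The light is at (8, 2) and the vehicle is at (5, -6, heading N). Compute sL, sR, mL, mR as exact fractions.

left sensor world pos  = (3, -5); dL² = 74
right sensor world pos = (7, -5); dR² = 50
sL = 120/74 = 60/37
sR = 120/50 = 12/5
mL = 1/2·sL + 0·sR = 30/37
mR = 0·sL + 1·sR = 12/5

60/37 12/5 30/37 12/5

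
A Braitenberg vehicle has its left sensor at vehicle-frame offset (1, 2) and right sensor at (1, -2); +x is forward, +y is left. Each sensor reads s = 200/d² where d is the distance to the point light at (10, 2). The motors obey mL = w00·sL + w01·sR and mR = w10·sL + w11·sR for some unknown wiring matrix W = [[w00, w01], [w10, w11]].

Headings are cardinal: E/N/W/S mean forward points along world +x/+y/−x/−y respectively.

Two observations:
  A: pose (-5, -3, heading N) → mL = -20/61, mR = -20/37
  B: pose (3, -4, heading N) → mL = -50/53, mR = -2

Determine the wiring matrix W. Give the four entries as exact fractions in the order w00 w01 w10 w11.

obs A: pose=(-5,-3,N) → sL=40/61, sR=40/37, mL=-20/61, mR=-20/37
obs B: pose=(3,-4,N) → sL=100/53, sR=4, mL=-50/53, mR=-2
sensor matrix S = [[40/61, 40/37], [100/53, 4]]; det S = 69760/119621
solve [mL_A; mL_B] = S·[w00; w01] and [mR_A; mR_B] = S·[w10; w11]:
  w00 = -1/2, w01 = 0, w10 = 0, w11 = -1/2

-1/2 0 0 -1/2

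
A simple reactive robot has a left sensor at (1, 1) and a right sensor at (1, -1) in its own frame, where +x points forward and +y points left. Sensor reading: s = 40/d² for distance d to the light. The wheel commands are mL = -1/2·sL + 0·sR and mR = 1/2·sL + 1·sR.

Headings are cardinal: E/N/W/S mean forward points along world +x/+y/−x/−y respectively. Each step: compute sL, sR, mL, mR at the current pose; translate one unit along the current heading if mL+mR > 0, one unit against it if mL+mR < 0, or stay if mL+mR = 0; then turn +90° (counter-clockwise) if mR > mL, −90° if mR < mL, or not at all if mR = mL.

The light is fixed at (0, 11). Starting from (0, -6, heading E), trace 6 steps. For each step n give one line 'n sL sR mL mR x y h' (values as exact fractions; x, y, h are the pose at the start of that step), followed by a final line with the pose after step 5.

0 40/257 8/65 -20/257 3356/16705 0 -6 E
1 5/32 2/13 -5/64 193/832 1 -6 N
2 40/289 8/45 -20/289 3212/13005 1 -5 W
3 4/29 4/29 -2/29 6/29 0 -5 S
4 40/257 8/65 -20/257 3356/16705 0 -6 E
5 5/32 2/13 -5/64 193/832 1 -6 N
final 1 -5 W

n=0: pose=(0,-6,E); sL=40/257, sR=8/65; mL=-20/257, mR=3356/16705; mL+mR=8/65 → advance +1; mR−mL=4656/16705 → turn +1·90°
n=1: pose=(1,-6,N); sL=5/32, sR=2/13; mL=-5/64, mR=193/832; mL+mR=2/13 → advance +1; mR−mL=129/416 → turn +1·90°
n=2: pose=(1,-5,W); sL=40/289, sR=8/45; mL=-20/289, mR=3212/13005; mL+mR=8/45 → advance +1; mR−mL=4112/13005 → turn +1·90°
n=3: pose=(0,-5,S); sL=4/29, sR=4/29; mL=-2/29, mR=6/29; mL+mR=4/29 → advance +1; mR−mL=8/29 → turn +1·90°
n=4: pose=(0,-6,E); sL=40/257, sR=8/65; mL=-20/257, mR=3356/16705; mL+mR=8/65 → advance +1; mR−mL=4656/16705 → turn +1·90°
n=5: pose=(1,-6,N); sL=5/32, sR=2/13; mL=-5/64, mR=193/832; mL+mR=2/13 → advance +1; mR−mL=129/416 → turn +1·90°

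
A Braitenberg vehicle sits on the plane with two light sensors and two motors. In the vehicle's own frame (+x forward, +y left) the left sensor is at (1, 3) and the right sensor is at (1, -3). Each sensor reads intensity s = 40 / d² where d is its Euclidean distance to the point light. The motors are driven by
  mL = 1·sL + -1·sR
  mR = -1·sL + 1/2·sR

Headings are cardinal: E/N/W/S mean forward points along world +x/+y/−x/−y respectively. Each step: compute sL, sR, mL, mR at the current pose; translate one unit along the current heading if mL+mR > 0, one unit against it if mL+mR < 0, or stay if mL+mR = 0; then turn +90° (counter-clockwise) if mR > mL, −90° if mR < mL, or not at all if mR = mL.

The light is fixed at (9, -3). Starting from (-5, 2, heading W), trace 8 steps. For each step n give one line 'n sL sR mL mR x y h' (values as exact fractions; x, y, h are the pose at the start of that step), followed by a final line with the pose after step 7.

n=0: pose=(-5,2,W); sL=40/229, sR=40/289; mL=2400/66181, mR=-6980/66181; mL+mR=-20/289 → advance -1; mR−mL=-9380/66181 → turn -1·90°
n=1: pose=(-4,2,N); sL=10/73, sR=5/17; mL=-195/1241, mR=25/2482; mL+mR=-5/34 → advance -1; mR−mL=415/2482 → turn +1·90°
n=2: pose=(-4,1,W); sL=40/197, sR=8/49; mL=384/9653, mR=-1172/9653; mL+mR=-4/49 → advance -1; mR−mL=-1556/9653 → turn -1·90°
n=3: pose=(-3,1,N); sL=4/25, sR=20/53; mL=-288/1325, mR=38/1325; mL+mR=-10/53 → advance -1; mR−mL=326/1325 → turn +1·90°
n=4: pose=(-3,0,W); sL=40/169, sR=8/41; mL=288/6929, mR=-964/6929; mL+mR=-4/41 → advance -1; mR−mL=-1252/6929 → turn -1·90°
n=5: pose=(-2,0,N); sL=10/53, sR=1/2; mL=-33/106, mR=13/212; mL+mR=-1/4 → advance -1; mR−mL=79/212 → turn +1·90°
n=6: pose=(-2,-1,W); sL=8/29, sR=40/169; mL=192/4901, mR=-772/4901; mL+mR=-20/169 → advance -1; mR−mL=-964/4901 → turn -1·90°
n=7: pose=(-1,-1,N); sL=20/89, sR=20/29; mL=-1200/2581, mR=310/2581; mL+mR=-10/29 → advance -1; mR−mL=1510/2581 → turn +1·90°

0 40/229 40/289 2400/66181 -6980/66181 -5 2 W
1 10/73 5/17 -195/1241 25/2482 -4 2 N
2 40/197 8/49 384/9653 -1172/9653 -4 1 W
3 4/25 20/53 -288/1325 38/1325 -3 1 N
4 40/169 8/41 288/6929 -964/6929 -3 0 W
5 10/53 1/2 -33/106 13/212 -2 0 N
6 8/29 40/169 192/4901 -772/4901 -2 -1 W
7 20/89 20/29 -1200/2581 310/2581 -1 -1 N
final -1 -2 W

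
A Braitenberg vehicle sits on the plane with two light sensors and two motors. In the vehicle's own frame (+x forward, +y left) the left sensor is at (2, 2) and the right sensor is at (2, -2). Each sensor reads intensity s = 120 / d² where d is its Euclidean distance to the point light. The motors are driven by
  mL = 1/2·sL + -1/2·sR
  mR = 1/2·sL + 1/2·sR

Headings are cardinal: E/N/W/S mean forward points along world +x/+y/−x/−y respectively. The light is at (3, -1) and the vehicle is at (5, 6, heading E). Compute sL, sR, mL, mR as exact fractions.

left sensor world pos  = (7, 8); dL² = 97
right sensor world pos = (7, 4); dR² = 41
sL = 120/97 = 120/97
sR = 120/41 = 120/41
mL = 1/2·sL + -1/2·sR = -3360/3977
mR = 1/2·sL + 1/2·sR = 8280/3977

120/97 120/41 -3360/3977 8280/3977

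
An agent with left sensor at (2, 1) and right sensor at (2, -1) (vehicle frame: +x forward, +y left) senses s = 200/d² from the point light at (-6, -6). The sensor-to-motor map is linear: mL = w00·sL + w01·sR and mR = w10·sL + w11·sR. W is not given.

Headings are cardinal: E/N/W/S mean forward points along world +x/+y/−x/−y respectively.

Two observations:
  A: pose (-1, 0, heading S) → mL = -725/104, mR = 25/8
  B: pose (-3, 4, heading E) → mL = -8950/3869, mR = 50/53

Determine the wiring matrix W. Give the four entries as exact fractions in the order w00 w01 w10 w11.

-1 -1/2 0 1/2

obs A: pose=(-1,0,S) → sL=50/13, sR=25/4, mL=-725/104, mR=25/8
obs B: pose=(-3,4,E) → sL=100/73, sR=100/53, mL=-8950/3869, mR=50/53
sensor matrix S = [[50/13, 25/4], [100/73, 100/53]]; det S = -65625/50297
solve [mL_A; mL_B] = S·[w00; w01] and [mR_A; mR_B] = S·[w10; w11]:
  w00 = -1, w01 = -1/2, w10 = 0, w11 = 1/2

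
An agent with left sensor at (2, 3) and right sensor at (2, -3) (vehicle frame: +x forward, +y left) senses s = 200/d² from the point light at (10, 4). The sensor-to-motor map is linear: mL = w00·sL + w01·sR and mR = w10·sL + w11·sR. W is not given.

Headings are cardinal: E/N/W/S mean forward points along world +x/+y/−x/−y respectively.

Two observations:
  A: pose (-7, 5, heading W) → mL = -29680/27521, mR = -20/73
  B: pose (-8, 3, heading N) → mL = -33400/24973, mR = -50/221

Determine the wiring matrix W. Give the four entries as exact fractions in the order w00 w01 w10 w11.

-1 -1 -1/2 0

obs A: pose=(-7,5,W) → sL=40/73, sR=200/377, mL=-29680/27521, mR=-20/73
obs B: pose=(-8,3,N) → sL=100/221, sR=100/113, mL=-33400/24973, mR=-50/221
sensor matrix S = [[40/73, 200/377], [100/221, 100/113]]; det S = 168288000/687281933
solve [mL_A; mL_B] = S·[w00; w01] and [mR_A; mR_B] = S·[w10; w11]:
  w00 = -1, w01 = -1, w10 = -1/2, w11 = 0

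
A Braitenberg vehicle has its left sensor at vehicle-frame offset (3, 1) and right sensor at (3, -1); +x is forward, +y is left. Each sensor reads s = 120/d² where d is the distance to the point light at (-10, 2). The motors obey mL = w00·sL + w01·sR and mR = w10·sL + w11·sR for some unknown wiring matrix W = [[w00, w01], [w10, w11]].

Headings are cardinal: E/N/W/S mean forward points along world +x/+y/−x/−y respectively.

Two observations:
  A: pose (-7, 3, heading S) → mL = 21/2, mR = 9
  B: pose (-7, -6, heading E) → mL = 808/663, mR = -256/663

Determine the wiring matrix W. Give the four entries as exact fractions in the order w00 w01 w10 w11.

obs A: pose=(-7,3,S) → sL=6, sR=15, mL=21/2, mR=9
obs B: pose=(-7,-6,E) → sL=24/17, sR=40/39, mL=808/663, mR=-256/663
sensor matrix S = [[6, 15], [24/17, 40/39]]; det S = -3320/221
solve [mL_A; mL_B] = S·[w00; w01] and [mR_A; mR_B] = S·[w10; w11]:
  w00 = 1/2, w01 = 1/2, w10 = -1, w11 = 1

1/2 1/2 -1 1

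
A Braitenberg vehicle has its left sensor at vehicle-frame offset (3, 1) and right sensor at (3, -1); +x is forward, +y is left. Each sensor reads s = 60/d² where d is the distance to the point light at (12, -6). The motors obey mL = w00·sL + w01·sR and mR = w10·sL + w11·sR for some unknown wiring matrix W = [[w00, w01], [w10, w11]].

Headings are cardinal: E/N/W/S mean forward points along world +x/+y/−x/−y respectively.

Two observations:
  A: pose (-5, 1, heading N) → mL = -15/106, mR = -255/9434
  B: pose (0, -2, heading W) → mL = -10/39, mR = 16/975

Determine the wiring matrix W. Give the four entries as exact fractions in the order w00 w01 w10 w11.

-1 0 1 -1

obs A: pose=(-5,1,N) → sL=15/106, sR=15/89, mL=-15/106, mR=-255/9434
obs B: pose=(0,-2,W) → sL=10/39, sR=6/25, mL=-10/39, mR=16/975
sensor matrix S = [[15/106, 15/89], [10/39, 6/25]]; det S = -2837/306605
solve [mL_A; mL_B] = S·[w00; w01] and [mR_A; mR_B] = S·[w10; w11]:
  w00 = -1, w01 = 0, w10 = 1, w11 = -1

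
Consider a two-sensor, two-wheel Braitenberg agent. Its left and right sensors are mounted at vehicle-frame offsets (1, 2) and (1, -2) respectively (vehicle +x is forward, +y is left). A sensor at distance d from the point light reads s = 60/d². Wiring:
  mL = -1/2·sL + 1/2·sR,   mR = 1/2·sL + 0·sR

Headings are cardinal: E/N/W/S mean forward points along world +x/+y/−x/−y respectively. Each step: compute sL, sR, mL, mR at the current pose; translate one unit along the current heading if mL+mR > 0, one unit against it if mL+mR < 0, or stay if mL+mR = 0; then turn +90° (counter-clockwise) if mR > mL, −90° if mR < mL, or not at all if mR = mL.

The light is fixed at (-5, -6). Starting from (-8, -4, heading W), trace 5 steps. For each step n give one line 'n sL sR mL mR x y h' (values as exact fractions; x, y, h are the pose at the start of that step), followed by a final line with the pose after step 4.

n=0: pose=(-8,-4,W); sL=15/4, sR=15/8; mL=-15/16, mR=15/8; mL+mR=15/16 → advance +1; mR−mL=45/16 → turn +1·90°
n=1: pose=(-9,-4,S); sL=12, sR=60/37; mL=-192/37, mR=6; mL+mR=30/37 → advance +1; mR−mL=414/37 → turn +1·90°
n=2: pose=(-9,-5,E); sL=10/3, sR=6; mL=4/3, mR=5/3; mL+mR=3 → advance +1; mR−mL=1/3 → turn +1·90°
n=3: pose=(-8,-5,N); sL=60/29, sR=12; mL=144/29, mR=30/29; mL+mR=6 → advance +1; mR−mL=-114/29 → turn -1·90°
n=4: pose=(-8,-4,E); sL=3, sR=15; mL=6, mR=3/2; mL+mR=15/2 → advance +1; mR−mL=-9/2 → turn -1·90°

0 15/4 15/8 -15/16 15/8 -8 -4 W
1 12 60/37 -192/37 6 -9 -4 S
2 10/3 6 4/3 5/3 -9 -5 E
3 60/29 12 144/29 30/29 -8 -5 N
4 3 15 6 3/2 -8 -4 E
final -7 -4 S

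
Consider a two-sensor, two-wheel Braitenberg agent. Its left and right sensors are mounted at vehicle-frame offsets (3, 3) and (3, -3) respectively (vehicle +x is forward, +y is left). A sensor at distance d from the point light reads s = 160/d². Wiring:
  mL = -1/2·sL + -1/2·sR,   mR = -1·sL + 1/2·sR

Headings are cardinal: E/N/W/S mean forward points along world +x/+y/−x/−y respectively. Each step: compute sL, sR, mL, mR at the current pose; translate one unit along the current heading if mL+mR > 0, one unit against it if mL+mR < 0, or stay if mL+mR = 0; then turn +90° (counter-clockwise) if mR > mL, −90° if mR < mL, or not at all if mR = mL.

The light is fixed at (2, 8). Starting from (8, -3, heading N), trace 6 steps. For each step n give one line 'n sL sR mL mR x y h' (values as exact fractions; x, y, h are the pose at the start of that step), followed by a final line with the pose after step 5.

0 160/73 32/29 -3488/2117 -3472/2117 8 -3 N
1 80/117 16/9 -16/13 8/39 8 -4 W
2 32/65 160/241 -9056/15665 -2512/15665 9 -4 S
3 40/41 20/37 -1150/1517 -1070/1517 9 -3 E
4 160/73 32/29 -3488/2117 -3472/2117 8 -3 N
5 80/117 16/9 -16/13 8/39 8 -4 W
final 9 -4 S

n=0: pose=(8,-3,N); sL=160/73, sR=32/29; mL=-3488/2117, mR=-3472/2117; mL+mR=-240/73 → advance -1; mR−mL=16/2117 → turn +1·90°
n=1: pose=(8,-4,W); sL=80/117, sR=16/9; mL=-16/13, mR=8/39; mL+mR=-40/39 → advance -1; mR−mL=56/39 → turn +1·90°
n=2: pose=(9,-4,S); sL=32/65, sR=160/241; mL=-9056/15665, mR=-2512/15665; mL+mR=-48/65 → advance -1; mR−mL=6544/15665 → turn +1·90°
n=3: pose=(9,-3,E); sL=40/41, sR=20/37; mL=-1150/1517, mR=-1070/1517; mL+mR=-60/41 → advance -1; mR−mL=80/1517 → turn +1·90°
n=4: pose=(8,-3,N); sL=160/73, sR=32/29; mL=-3488/2117, mR=-3472/2117; mL+mR=-240/73 → advance -1; mR−mL=16/2117 → turn +1·90°
n=5: pose=(8,-4,W); sL=80/117, sR=16/9; mL=-16/13, mR=8/39; mL+mR=-40/39 → advance -1; mR−mL=56/39 → turn +1·90°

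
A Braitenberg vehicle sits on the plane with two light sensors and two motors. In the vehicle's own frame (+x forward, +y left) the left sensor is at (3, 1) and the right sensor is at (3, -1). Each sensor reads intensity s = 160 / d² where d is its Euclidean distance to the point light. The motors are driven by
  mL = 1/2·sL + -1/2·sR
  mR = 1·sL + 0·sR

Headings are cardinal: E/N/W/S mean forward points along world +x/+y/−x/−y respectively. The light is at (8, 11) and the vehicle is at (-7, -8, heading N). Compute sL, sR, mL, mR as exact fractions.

left sensor world pos  = (-8, -5); dL² = 512
right sensor world pos = (-6, -5); dR² = 452
sL = 160/512 = 5/16
sR = 160/452 = 40/113
mL = 1/2·sL + -1/2·sR = -75/3616
mR = 1·sL + 0·sR = 5/16

5/16 40/113 -75/3616 5/16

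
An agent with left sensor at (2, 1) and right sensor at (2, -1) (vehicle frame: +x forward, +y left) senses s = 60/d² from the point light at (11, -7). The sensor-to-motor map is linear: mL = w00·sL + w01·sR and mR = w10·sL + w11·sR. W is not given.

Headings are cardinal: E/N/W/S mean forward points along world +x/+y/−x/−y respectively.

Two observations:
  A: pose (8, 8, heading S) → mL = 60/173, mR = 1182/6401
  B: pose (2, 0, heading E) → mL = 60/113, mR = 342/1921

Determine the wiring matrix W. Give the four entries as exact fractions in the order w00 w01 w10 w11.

obs A: pose=(8,8,S) → sL=60/173, sR=12/37, mL=60/173, mR=1182/6401
obs B: pose=(2,0,E) → sL=60/113, sR=12/17, mL=60/113, mR=342/1921
sensor matrix S = [[60/173, 12/37], [60/113, 12/17]]; det S = 892800/12296321
solve [mL_A; mL_B] = S·[w00; w01] and [mR_A; mR_B] = S·[w10; w11]:
  w00 = 1, w01 = 0, w10 = 1, w11 = -1/2

1 0 1 -1/2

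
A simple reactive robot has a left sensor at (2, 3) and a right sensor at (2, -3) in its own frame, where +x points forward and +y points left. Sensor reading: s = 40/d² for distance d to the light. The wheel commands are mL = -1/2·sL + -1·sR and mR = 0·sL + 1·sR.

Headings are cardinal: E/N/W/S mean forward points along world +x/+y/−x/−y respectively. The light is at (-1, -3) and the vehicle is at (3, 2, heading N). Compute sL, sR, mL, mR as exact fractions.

4/5 20/49 -198/245 20/49

left sensor world pos  = (0, 4); dL² = 50
right sensor world pos = (6, 4); dR² = 98
sL = 40/50 = 4/5
sR = 40/98 = 20/49
mL = -1/2·sL + -1·sR = -198/245
mR = 0·sL + 1·sR = 20/49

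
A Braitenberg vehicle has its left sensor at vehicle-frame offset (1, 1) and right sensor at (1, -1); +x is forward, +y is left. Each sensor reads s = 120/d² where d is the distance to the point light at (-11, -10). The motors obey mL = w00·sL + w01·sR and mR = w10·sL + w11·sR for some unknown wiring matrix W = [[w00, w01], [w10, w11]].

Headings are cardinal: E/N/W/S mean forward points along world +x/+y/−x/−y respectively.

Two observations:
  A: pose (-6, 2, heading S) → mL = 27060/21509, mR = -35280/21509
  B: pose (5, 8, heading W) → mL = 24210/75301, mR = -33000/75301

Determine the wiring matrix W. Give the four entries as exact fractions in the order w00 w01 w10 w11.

1/2 1 -1 -1

obs A: pose=(-6,2,S) → sL=120/157, sR=120/137, mL=27060/21509, mR=-35280/21509
obs B: pose=(5,8,W) → sL=60/257, sR=60/293, mL=24210/75301, mR=-33000/75301
sensor matrix S = [[120/157, 120/137], [60/257, 60/293]]; det S = -77702400/1619649209
solve [mL_A; mL_B] = S·[w00; w01] and [mR_A; mR_B] = S·[w10; w11]:
  w00 = 1/2, w01 = 1, w10 = -1, w11 = -1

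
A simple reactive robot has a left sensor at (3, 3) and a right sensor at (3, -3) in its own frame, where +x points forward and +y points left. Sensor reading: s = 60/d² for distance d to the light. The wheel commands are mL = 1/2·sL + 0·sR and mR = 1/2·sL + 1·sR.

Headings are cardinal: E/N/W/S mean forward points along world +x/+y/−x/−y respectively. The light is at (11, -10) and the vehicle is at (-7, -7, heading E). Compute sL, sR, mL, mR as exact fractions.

left sensor world pos  = (-4, -4); dL² = 261
right sensor world pos = (-4, -10); dR² = 225
sL = 60/261 = 20/87
sR = 60/225 = 4/15
mL = 1/2·sL + 0·sR = 10/87
mR = 1/2·sL + 1·sR = 166/435

20/87 4/15 10/87 166/435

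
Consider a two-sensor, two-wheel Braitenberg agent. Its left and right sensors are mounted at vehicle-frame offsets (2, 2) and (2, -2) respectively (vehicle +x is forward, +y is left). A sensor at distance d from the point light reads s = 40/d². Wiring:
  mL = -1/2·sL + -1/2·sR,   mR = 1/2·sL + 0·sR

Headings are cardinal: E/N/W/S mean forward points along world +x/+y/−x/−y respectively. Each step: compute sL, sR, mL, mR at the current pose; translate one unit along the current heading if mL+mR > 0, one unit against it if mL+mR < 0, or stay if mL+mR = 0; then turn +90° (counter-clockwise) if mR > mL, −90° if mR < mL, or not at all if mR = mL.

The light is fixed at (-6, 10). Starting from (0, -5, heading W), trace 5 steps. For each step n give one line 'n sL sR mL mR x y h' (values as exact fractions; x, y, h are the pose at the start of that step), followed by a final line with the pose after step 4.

n=0: pose=(0,-5,W); sL=8/61, sR=8/37; mL=-392/2257, mR=4/61; mL+mR=-4/37 → advance -1; mR−mL=540/2257 → turn +1·90°
n=1: pose=(1,-5,S); sL=4/37, sR=20/157; mL=-684/5809, mR=2/37; mL+mR=-10/157 → advance -1; mR−mL=998/5809 → turn +1·90°
n=2: pose=(1,-4,E); sL=8/45, sR=40/337; mL=-2248/15165, mR=4/45; mL+mR=-20/337 → advance -1; mR−mL=3596/15165 → turn +1·90°
n=3: pose=(0,-4,N); sL=1/4, sR=5/26; mL=-23/104, mR=1/8; mL+mR=-5/52 → advance -1; mR−mL=9/26 → turn +1·90°
n=4: pose=(0,-5,W); sL=8/61, sR=8/37; mL=-392/2257, mR=4/61; mL+mR=-4/37 → advance -1; mR−mL=540/2257 → turn +1·90°

0 8/61 8/37 -392/2257 4/61 0 -5 W
1 4/37 20/157 -684/5809 2/37 1 -5 S
2 8/45 40/337 -2248/15165 4/45 1 -4 E
3 1/4 5/26 -23/104 1/8 0 -4 N
4 8/61 8/37 -392/2257 4/61 0 -5 W
final 1 -5 S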